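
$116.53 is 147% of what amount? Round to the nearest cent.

$116.53 ÷ 1.47 ≈ $79.27.

$79.27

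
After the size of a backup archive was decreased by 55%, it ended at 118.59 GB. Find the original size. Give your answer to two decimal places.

The overall multiplier applied was 0.45.
So the original size was 118.59 ÷ 0.45 ≈ 263.53 GB.

263.53 GB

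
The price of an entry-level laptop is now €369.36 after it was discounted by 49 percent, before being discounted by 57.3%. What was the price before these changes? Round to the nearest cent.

Undoing the 57.3% decrease: €369.36 ÷ 0.427 ≈ €865.01171.
Undoing the 49% decrease: €865.01171 ÷ 0.51 ≈ €1696.10.

€1696.10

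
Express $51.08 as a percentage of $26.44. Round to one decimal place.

$51.08 ÷ $26.44 ≈ 193.2%.

193.2%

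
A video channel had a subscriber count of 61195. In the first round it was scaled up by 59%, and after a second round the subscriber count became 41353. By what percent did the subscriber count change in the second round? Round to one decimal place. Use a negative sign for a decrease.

-57.5%

After the first round: 61195 × 1.59 = 97300.05.
Second-round multiplier: 41353 ÷ 97300.05 ≈ 0.425.
That is a change of -57.5%.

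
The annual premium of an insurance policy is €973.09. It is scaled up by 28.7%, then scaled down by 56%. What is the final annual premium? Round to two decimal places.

After the 28.7% increase: €973.09 × 1.287 = €1252.36683.
56% decrease: €1252.36683 × 0.44 = €551.0414052 ≈ €551.04.

€551.04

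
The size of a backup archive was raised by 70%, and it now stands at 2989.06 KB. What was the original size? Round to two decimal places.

1758.27 KB

The overall multiplier applied was 1.7.
So the original size was 2989.06 ÷ 1.7 ≈ 1758.27 KB.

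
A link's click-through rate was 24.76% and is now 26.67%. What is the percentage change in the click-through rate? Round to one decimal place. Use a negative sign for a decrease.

7.7%

The change is 26.67 − 24.76 = 1.91 percentage points.
Relative to the original 24.76%, that is 1.91 ÷ 24.76 ≈ 7.7%.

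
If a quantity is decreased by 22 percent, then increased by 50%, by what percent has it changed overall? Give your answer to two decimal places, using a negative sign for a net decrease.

17.00%

The combined multiplier is 0.78 × 1.5 = 1.17.
That corresponds to an increase of 17.00%.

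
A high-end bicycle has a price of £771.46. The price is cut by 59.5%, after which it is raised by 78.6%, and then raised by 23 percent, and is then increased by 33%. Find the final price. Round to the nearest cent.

Each change multiplies by a factor: 0.405 × 1.786 × 1.23 × 1.33 = 1.183295547.
£771.46 × 1.183295547 = £912.86518268862 ≈ £912.87.

£912.87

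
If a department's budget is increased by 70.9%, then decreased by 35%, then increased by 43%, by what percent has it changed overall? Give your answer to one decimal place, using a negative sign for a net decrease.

58.9%

A 70.9% increase multiplies by 1.709.
Then a 35% decrease: 1.709 × 0.65 = 1.11085.
Then a 43% increase: 1.11085 × 1.43 = 1.5885155.
Overall factor 1.5885155, i.e. 58.9%.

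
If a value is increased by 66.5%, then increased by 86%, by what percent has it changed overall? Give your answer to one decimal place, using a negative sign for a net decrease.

The combined multiplier is 1.665 × 1.86 = 3.0969.
That corresponds to an increase of 209.7%.

209.7%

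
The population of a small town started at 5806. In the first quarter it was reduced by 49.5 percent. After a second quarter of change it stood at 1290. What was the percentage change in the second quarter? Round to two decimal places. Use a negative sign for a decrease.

After the first quarter: 5806 × 0.505 = 2932.03.
Second-quarter multiplier: 1290 ÷ 2932.03 ≈ 0.439968.
That is a change of -56.00%.

-56.00%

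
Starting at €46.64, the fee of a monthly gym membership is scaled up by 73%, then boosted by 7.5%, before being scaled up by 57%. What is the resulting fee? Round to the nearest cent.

€136.18

After the 73% increase: €46.64 × 1.73 = €80.6872.
7.5% increase: €80.6872 × 1.075 = €86.73874.
Apply the 57% increase: €86.73874 × 1.57 = €136.1798218 ≈ €136.18.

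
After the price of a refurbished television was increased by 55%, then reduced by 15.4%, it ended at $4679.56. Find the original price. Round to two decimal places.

$3568.64

Undoing the 15.4% decrease: $4679.56 ÷ 0.846 ≈ $5531.394799.
Undoing the 55% increase: $5531.394799 ÷ 1.55 ≈ $3568.64.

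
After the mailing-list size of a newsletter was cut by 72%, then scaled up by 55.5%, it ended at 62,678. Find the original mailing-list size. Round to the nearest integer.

143,955

Undoing the 55.5% increase: 62,678 ÷ 1.555 ≈ 40307.395498.
Undoing the 72% decrease: 40307.395498 ÷ 0.28 ≈ 143,955.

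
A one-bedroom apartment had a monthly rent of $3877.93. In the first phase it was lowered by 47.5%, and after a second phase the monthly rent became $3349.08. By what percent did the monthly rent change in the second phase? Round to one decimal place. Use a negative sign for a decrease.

64.5%

After the first phase: $3877.93 × 0.525 = $2035.91325.
Second-phase multiplier: $3349.08 ÷ $2035.91325 ≈ 1.645.
That is a change of 64.5%.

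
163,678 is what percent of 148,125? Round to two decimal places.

110.50%

163,678 ÷ 148,125 ≈ 110.50%.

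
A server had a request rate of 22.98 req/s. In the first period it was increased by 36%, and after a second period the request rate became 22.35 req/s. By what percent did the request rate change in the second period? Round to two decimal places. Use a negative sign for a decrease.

-28.49%

After the first period: 22.98 × 1.36 = 31.2528.
Second-period multiplier: 22.35 ÷ 31.2528 ≈ 0.715136.
That is a change of -28.49%.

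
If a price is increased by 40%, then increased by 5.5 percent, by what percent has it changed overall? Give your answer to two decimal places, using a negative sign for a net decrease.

The combined multiplier is 1.4 × 1.055 = 1.477.
That corresponds to an increase of 47.70%.

47.70%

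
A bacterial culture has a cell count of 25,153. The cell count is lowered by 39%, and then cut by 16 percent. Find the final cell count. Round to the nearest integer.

12,888

Each change multiplies by a factor: 0.61 × 0.84 = 0.5124.
25,153 × 0.5124 = 12888.3972 ≈ 12,888.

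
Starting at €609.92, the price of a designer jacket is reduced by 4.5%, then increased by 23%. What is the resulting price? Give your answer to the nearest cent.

Each change multiplies by a factor: 0.955 × 1.23 = 1.17465.
€609.92 × 1.17465 = €716.442528 ≈ €716.44.

€716.44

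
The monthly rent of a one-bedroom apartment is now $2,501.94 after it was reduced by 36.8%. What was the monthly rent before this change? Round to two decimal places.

$3,958.77

The overall multiplier applied was 0.632.
So the original monthly rent was $2,501.94 ÷ 0.632 ≈ $3,958.77.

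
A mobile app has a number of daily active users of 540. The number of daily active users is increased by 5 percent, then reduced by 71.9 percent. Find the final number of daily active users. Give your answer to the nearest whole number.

159

After the 5% increase: 540 × 1.05 = 567.
Apply the 71.9% decrease: 567 × 0.281 = 159.327 ≈ 159.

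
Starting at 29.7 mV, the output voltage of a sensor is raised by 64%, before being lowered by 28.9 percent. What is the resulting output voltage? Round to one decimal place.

34.6 mV

After the 64% increase: 29.7 × 1.64 = 48.708.
28.9% decrease: 48.708 × 0.711 = 34.631388 ≈ 34.6.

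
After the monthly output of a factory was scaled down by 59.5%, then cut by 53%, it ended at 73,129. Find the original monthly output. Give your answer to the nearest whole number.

Undoing the 53% decrease: 73,129 ÷ 0.47 ≈ 155593.617021.
Undoing the 59.5% decrease: 155593.617021 ÷ 0.405 ≈ 384,182.

384,182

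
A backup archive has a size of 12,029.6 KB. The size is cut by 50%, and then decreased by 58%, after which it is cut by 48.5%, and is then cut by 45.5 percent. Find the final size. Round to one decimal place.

Apply the 50% decrease: 12,029.6 × 0.5 = 6014.8.
Apply the 58% decrease: 6014.8 × 0.42 = 2526.216.
After the 48.5% decrease: 2526.216 × 0.515 = 1301.00124.
Apply the 45.5% decrease: 1301.00124 × 0.545 = 709.0456758 ≈ 709.0.

709.0 KB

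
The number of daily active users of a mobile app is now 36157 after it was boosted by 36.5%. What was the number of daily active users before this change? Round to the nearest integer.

26489

The overall multiplier applied was 1.365.
So the original number of daily active users was 36157 ÷ 1.365 ≈ 26489.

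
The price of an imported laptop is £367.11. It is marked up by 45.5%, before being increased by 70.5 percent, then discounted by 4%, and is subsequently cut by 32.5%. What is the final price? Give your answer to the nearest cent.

£590.14

Each change multiplies by a factor: 1.455 × 1.705 × 0.96 × 0.675 = 1.6075422.
£367.11 × 1.6075422 = £590.144817042 ≈ £590.14.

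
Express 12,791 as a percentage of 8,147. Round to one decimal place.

12,791 ÷ 8,147 ≈ 157.0%.

157.0%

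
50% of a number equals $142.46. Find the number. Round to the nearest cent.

$284.92

$142.46 ÷ 0.5 = $284.92.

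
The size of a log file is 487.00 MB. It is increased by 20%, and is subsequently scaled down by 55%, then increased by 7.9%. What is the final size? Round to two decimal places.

Apply the 20% increase: 487.00 × 1.2 = 584.4.
After the 55% decrease: 584.4 × 0.45 = 262.98.
After the 7.9% increase: 262.98 × 1.079 = 283.75542 ≈ 283.76.

283.76 MB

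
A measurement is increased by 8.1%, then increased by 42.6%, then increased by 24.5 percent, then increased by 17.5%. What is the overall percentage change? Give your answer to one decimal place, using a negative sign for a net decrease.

125.5%

An 8.1% increase multiplies by 1.081.
Then a 42.6% increase: 1.081 × 1.426 = 1.541506.
Then a 24.5% increase: 1.541506 × 1.245 = 1.91917497.
Then a 17.5% increase: 1.91917497 × 1.175 = 2.25503058975.
Overall factor 2.25503058975, i.e. 125.5%.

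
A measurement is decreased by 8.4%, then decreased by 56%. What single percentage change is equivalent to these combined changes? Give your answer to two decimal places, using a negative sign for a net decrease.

An 8.4% decrease multiplies by 0.916.
Then a 56% decrease: 0.916 × 0.44 = 0.40304.
Overall factor 0.40304, i.e. -59.70%.

-59.70%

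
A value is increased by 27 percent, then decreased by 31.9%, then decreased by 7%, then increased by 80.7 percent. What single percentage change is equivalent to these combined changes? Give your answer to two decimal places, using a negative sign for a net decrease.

45.34%

A 27% increase multiplies by 1.27.
Then a 31.9% decrease: 1.27 × 0.681 = 0.86487.
Then a 7% decrease: 0.86487 × 0.93 = 0.8043291.
Then an 80.7% increase: 0.8043291 × 1.807 = 1.4534226837.
Overall factor 1.4534226837, i.e. 45.34%.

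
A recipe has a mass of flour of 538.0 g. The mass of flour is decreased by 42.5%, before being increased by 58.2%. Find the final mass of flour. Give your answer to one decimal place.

Each change multiplies by a factor: 0.575 × 1.582 = 0.90965.
538.0 × 0.90965 = 489.3917 ≈ 489.4.

489.4 g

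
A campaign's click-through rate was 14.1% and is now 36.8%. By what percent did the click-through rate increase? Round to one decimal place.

161.0%

The change is 36.8 − 14.1 = 22.7 percentage points.
Relative to the original 14.1%, that is 22.7 ÷ 14.1 ≈ 161.0%.
So the click-through rate rose by 161.0%.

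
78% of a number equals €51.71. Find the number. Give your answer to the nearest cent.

€51.71 ÷ 0.78 ≈ €66.29.

€66.29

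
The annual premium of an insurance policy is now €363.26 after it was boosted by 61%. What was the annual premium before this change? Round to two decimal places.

The overall multiplier applied was 1.61.
So the original annual premium was €363.26 ÷ 1.61 ≈ €225.63.

€225.63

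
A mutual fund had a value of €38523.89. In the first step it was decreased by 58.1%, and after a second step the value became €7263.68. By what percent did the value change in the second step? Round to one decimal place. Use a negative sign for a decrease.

After the first step: €38523.89 × 0.419 = €16141.50991.
Second-step multiplier: €7263.68 ÷ €16141.50991 ≈ 0.45.
That is a change of -55.0%.

-55.0%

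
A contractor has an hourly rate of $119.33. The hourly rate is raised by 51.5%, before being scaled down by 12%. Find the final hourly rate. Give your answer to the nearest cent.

Each change multiplies by a factor: 1.515 × 0.88 = 1.3332.
$119.33 × 1.3332 = $159.090756 ≈ $159.09.

$159.09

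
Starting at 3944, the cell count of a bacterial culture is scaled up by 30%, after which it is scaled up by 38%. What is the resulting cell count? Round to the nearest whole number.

After the 30% increase: 3944 × 1.3 = 5127.2.
Apply the 38% increase: 5127.2 × 1.38 = 7075.536 ≈ 7076.

7076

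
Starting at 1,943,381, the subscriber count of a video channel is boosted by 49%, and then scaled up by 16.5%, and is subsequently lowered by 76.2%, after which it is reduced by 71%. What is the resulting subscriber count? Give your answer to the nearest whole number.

232,833

After the 49% increase: 1,943,381 × 1.49 = 2895637.69.
16.5% increase: 2895637.69 × 1.165 = 3373417.90885.
After the 76.2% decrease: 3373417.90885 × 0.238 = 802873.4623063.
71% decrease: 802873.4623063 × 0.29 = 232833.304068827 ≈ 232,833.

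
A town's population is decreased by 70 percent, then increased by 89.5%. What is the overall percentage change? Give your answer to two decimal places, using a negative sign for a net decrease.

-43.15%

A 70% decrease multiplies by 0.3.
Then an 89.5% increase: 0.3 × 1.895 = 0.5685.
Overall factor 0.5685, i.e. -43.15%.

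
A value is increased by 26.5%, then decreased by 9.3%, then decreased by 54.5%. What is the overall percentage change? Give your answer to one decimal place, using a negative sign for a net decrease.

The combined multiplier is 1.265 × 0.907 × 0.455 = 0.522046525.
That corresponds to a decrease of 47.8%.

-47.8%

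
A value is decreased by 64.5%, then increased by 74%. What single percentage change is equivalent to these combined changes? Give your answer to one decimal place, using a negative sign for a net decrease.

-38.2%

The combined multiplier is 0.355 × 1.74 = 0.6177.
That corresponds to a decrease of 38.2%.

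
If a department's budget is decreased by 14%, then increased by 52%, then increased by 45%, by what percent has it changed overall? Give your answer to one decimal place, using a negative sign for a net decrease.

89.5%

The combined multiplier is 0.86 × 1.52 × 1.45 = 1.89544.
That corresponds to an increase of 89.5%.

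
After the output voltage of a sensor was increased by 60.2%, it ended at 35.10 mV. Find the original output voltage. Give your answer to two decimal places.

The overall multiplier applied was 1.602.
So the original output voltage was 35.10 ÷ 1.602 ≈ 21.91 mV.

21.91 mV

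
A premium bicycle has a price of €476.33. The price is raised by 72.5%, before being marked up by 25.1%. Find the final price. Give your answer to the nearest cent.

Each change multiplies by a factor: 1.725 × 1.251 = 2.157975.
€476.33 × 2.157975 = €1027.90823175 ≈ €1027.91.

€1027.91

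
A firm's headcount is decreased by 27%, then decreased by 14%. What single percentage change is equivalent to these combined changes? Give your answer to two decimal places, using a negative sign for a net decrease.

A 27% decrease multiplies by 0.73.
Then a 14% decrease: 0.73 × 0.86 = 0.6278.
Overall factor 0.6278, i.e. -37.22%.

-37.22%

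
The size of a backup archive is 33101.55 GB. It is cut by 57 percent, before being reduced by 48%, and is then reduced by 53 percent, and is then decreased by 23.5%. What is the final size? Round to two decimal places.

2661.21 GB

Each change multiplies by a factor: 0.43 × 0.52 × 0.47 × 0.765 = 0.08039538.
33101.55 × 0.08039538 = 2661.211690839 ≈ 2661.21.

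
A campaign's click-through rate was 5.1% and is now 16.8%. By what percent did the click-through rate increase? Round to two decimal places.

The change is 16.8 − 5.1 = 11.7 percentage points.
Relative to the original 5.1%, that is 11.7 ÷ 5.1 ≈ 229.41%.
So the click-through rate rose by 229.41%.

229.41%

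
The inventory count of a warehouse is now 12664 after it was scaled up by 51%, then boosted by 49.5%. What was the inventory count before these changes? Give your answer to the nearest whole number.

The overall multiplier applied was 1.51 × 1.495 = 2.25745.
So the original inventory count was 12664 ÷ 2.25745 ≈ 5610.

5610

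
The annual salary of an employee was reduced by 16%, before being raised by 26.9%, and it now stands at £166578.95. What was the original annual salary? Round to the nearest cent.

£156271.30

Undoing the 26.9% increase: £166578.95 ÷ 1.269 ≈ £131267.888101.
Undoing the 16% decrease: £131267.888101 ÷ 0.84 ≈ £156271.30.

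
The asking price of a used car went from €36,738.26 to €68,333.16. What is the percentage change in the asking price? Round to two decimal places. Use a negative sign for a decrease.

Change: €68,333.16 − €36,738.26 = €31,594.90.
Relative to the original: €31,594.90 ÷ €36,738.26 ≈ 86.00%.

86.00%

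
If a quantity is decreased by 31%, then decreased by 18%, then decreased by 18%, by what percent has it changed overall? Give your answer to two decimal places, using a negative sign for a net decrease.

-53.60%

A 31% decrease multiplies by 0.69.
Then an 18% decrease: 0.69 × 0.82 = 0.5658.
Then an 18% decrease: 0.5658 × 0.82 = 0.463956.
Overall factor 0.463956, i.e. -53.60%.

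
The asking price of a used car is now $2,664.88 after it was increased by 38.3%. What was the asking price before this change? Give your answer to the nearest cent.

The overall multiplier applied was 1.383.
So the original asking price was $2,664.88 ÷ 1.383 ≈ $1,926.88.

$1,926.88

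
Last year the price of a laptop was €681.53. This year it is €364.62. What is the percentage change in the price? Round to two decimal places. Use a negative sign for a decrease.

Change: €364.62 − €681.53 = -€316.91.
Relative to the original: -€316.91 ÷ €681.53 ≈ -46.50%.

-46.50%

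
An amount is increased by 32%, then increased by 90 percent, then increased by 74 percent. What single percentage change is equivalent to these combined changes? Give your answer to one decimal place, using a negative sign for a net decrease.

336.4%

The combined multiplier is 1.32 × 1.9 × 1.74 = 4.36392.
That corresponds to an increase of 336.4%.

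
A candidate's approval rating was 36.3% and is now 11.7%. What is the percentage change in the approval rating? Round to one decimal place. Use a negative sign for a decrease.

The change is 11.7 − 36.3 = -24.6 percentage points.
Relative to the original 36.3%, that is -24.6 ÷ 36.3 ≈ -67.8%.

-67.8%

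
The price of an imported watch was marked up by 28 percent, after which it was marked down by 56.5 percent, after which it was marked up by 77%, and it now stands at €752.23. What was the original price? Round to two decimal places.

The overall multiplier applied was 1.28 × 0.435 × 1.77 = 0.985536.
So the original price was €752.23 ÷ 0.985536 ≈ €763.27.

€763.27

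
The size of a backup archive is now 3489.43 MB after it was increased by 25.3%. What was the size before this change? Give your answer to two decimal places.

2784.86 MB

The overall multiplier applied was 1.253.
So the original size was 3489.43 ÷ 1.253 ≈ 2784.86 MB.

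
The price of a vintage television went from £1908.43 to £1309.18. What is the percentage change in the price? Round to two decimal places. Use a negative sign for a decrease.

Change: £1309.18 − £1908.43 = -£599.25.
Relative to the original: -£599.25 ÷ £1908.43 ≈ -31.40%.

-31.40%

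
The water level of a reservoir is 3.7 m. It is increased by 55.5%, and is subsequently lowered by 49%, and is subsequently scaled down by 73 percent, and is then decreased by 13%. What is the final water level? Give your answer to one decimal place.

0.7 m

Each change multiplies by a factor: 1.555 × 0.51 × 0.27 × 0.87 = 0.186287445.
3.7 × 0.186287445 = 0.6892635465 ≈ 0.7.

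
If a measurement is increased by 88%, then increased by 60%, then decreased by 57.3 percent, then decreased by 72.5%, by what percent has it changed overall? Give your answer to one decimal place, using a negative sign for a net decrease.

-64.7%

The combined multiplier is 1.88 × 1.6 × 0.427 × 0.275 = 0.3532144.
That corresponds to a decrease of 64.7%.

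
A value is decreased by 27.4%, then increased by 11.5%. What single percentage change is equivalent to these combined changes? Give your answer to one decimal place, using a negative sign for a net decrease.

-19.1%

The combined multiplier is 0.726 × 1.115 = 0.80949.
That corresponds to a decrease of 19.1%.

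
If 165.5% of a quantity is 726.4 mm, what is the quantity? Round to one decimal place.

438.9 mm

726.4 mm ÷ 1.655 ≈ 438.9 mm.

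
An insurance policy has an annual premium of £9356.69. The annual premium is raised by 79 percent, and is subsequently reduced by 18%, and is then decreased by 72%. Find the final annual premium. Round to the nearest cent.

£3845.45

Each change multiplies by a factor: 1.79 × 0.82 × 0.28 = 0.410984.
£9356.69 × 0.410984 = £3845.44988296 ≈ £3845.45.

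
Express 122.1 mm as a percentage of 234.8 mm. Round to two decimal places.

52.00%

122.1 mm ÷ 234.8 mm ≈ 52.00%.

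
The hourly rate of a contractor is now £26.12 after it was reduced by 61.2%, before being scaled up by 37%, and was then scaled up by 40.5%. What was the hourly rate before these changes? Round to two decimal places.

Undoing the 40.5% increase: £26.12 ÷ 1.405 ≈ £18.590747.
Undoing the 37% increase: £18.590747 ÷ 1.37 ≈ £13.569888.
Undoing the 61.2% decrease: £13.569888 ÷ 0.388 ≈ £34.97.

£34.97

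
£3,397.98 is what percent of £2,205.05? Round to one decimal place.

154.1%

£3,397.98 ÷ £2,205.05 ≈ 154.1%.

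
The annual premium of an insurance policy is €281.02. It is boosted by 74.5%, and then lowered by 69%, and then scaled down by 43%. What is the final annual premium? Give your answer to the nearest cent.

Each change multiplies by a factor: 1.745 × 0.31 × 0.57 = 0.3083415.
€281.02 × 0.3083415 = €86.65012833 ≈ €86.65.

€86.65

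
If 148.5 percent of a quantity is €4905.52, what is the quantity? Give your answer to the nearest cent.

€3303.38

€4905.52 ÷ 1.485 ≈ €3303.38.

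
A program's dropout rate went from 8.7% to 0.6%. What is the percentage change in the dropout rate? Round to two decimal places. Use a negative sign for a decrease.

The change is 0.6 − 8.7 = -8.1 percentage points.
Relative to the original 8.7%, that is -8.1 ÷ 8.7 ≈ -93.10%.

-93.10%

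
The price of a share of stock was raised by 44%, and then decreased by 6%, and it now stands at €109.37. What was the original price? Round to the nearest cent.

€80.80

The overall multiplier applied was 1.44 × 0.94 = 1.3536.
So the original price was €109.37 ÷ 1.3536 ≈ €80.80.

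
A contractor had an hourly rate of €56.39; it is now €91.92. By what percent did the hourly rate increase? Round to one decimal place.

Change: €91.92 − €56.39 = €35.53.
Relative to the original: €35.53 ÷ €56.39 ≈ 63.0%.
So the hourly rate increased by 63.0%.

63.0%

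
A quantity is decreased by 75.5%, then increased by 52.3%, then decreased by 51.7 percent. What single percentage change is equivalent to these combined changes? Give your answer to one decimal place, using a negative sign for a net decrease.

-82.0%

The combined multiplier is 0.245 × 1.523 × 0.483 = 0.180224205.
That corresponds to a decrease of 82.0%.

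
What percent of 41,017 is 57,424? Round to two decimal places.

140.00%

57,424 ÷ 41,017 ≈ 140.00%.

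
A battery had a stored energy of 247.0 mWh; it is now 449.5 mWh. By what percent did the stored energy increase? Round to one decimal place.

82.0%

Change: 449.5 − 247.0 = 202.5.
Relative to the original: 202.5 ÷ 247.0 ≈ 82.0%.
So the stored energy increased by 82.0%.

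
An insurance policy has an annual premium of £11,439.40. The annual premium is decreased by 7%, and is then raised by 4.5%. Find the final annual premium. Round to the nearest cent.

Each change multiplies by a factor: 0.93 × 1.045 = 0.97185.
£11,439.40 × 0.97185 = £11117.38089 ≈ £11,117.38.

£11,117.38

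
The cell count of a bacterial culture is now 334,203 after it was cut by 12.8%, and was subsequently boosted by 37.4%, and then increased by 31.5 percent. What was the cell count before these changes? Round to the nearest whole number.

212,120

Undoing the 31.5% increase: 334,203 ÷ 1.315 ≈ 254146.768061.
Undoing the 37.4% increase: 254146.768061 ÷ 1.374 ≈ 184968.535707.
Undoing the 12.8% decrease: 184968.535707 ÷ 0.872 ≈ 212,120.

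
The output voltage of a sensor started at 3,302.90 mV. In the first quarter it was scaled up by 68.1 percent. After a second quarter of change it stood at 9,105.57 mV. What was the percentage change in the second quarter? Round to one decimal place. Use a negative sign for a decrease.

After the first quarter: 3,302.90 × 1.681 = 5552.1749.
Second-quarter multiplier: 9,105.57 ÷ 5552.1749 ≈ 1.64.
That is a change of 64.0%.

64.0%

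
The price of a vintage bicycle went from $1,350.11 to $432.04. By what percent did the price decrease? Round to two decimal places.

68.00%

Change: $432.04 − $1,350.11 = -$918.07.
Relative to the original: -$918.07 ÷ $1,350.11 ≈ -68.00%.
So the price decreased by 68.00%.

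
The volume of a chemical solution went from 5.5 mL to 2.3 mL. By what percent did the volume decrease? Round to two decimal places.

58.18%

Change: 2.3 − 5.5 = -3.2.
Relative to the original: -3.2 ÷ 5.5 ≈ -58.18%.
So the volume decreased by 58.18%.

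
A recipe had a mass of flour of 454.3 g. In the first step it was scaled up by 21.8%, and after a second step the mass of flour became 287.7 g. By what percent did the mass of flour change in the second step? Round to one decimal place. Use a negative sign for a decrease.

-48.0%

After the first step: 454.3 × 1.218 = 553.3374.
Second-step multiplier: 287.7 ÷ 553.3374 ≈ 0.51994.
That is a change of -48.0%.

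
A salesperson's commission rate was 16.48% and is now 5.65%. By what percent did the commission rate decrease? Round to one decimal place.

The change is 5.65 − 16.48 = -10.83 percentage points.
Relative to the original 16.48%, that is -10.83 ÷ 16.48 ≈ -65.7%.
So the commission rate fell by 65.7%.

65.7%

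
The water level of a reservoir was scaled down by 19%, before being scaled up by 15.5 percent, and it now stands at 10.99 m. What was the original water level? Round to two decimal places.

Undoing the 15.5% increase: 10.99 ÷ 1.155 ≈ 9.515152.
Undoing the 19% decrease: 9.515152 ÷ 0.81 ≈ 11.75 m.

11.75 m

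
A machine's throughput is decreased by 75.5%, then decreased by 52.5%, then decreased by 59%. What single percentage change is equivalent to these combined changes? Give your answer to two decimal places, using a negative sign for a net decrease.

A 75.5% decrease multiplies by 0.245.
Then a 52.5% decrease: 0.245 × 0.475 = 0.116375.
Then a 59% decrease: 0.116375 × 0.41 = 0.04771375.
Overall factor 0.04771375, i.e. -95.23%.

-95.23%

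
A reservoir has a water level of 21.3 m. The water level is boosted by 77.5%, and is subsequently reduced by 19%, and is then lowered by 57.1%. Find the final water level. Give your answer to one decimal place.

Each change multiplies by a factor: 1.775 × 0.81 × 0.429 = 0.61679475.
21.3 × 0.61679475 = 13.137728175 ≈ 13.1.

13.1 m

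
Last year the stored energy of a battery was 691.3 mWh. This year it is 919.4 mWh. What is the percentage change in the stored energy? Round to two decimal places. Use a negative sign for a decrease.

Change: 919.4 − 691.3 = 228.1.
Relative to the original: 228.1 ÷ 691.3 ≈ 33.00%.

33.00%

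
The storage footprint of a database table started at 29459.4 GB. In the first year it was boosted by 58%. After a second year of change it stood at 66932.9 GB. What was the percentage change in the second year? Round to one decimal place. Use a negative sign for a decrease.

43.8%

After the first year: 29459.4 × 1.58 = 46545.852.
Second-year multiplier: 66932.9 ÷ 46545.852 ≈ 1.438.
That is a change of 43.8%.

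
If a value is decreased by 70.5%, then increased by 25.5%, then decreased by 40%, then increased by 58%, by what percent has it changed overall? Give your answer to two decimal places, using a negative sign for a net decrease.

-64.90%

A 70.5% decrease multiplies by 0.295.
Then a 25.5% increase: 0.295 × 1.255 = 0.370225.
Then a 40% decrease: 0.370225 × 0.6 = 0.222135.
Then a 58% increase: 0.222135 × 1.58 = 0.3509733.
Overall factor 0.3509733, i.e. -64.90%.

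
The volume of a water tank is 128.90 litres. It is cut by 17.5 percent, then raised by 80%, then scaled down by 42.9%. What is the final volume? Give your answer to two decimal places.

Apply the 17.5% decrease: 128.90 × 0.825 = 106.3425.
After the 80% increase: 106.3425 × 1.8 = 191.4165.
42.9% decrease: 191.4165 × 0.571 = 109.2988215 ≈ 109.30.

109.30 litres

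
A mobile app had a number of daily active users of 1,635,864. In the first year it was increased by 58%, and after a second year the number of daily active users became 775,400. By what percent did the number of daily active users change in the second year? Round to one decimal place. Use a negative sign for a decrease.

-70.0%

After the first year: 1,635,864 × 1.58 = 2584665.12.
Second-year multiplier: 775,400 ÷ 2584665.12 ≈ 0.3.
That is a change of -70.0%.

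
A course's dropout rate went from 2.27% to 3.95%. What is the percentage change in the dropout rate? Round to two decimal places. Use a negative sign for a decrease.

The change is 3.95 − 2.27 = 1.68 percentage points.
Relative to the original 2.27%, that is 1.68 ÷ 2.27 ≈ 74.01%.

74.01%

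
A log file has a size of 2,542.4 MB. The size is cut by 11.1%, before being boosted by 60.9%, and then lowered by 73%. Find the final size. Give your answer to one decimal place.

981.9 MB

11.1% decrease: 2,542.4 × 0.889 = 2260.1936.
Apply the 60.9% increase: 2260.1936 × 1.609 = 3636.6515024.
73% decrease: 3636.6515024 × 0.27 = 981.895905648 ≈ 981.9.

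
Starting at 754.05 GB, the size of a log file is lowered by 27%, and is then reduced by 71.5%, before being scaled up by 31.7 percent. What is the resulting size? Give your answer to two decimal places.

After the 27% decrease: 754.05 × 0.73 = 550.4565.
71.5% decrease: 550.4565 × 0.285 = 156.8801025.
After the 31.7% increase: 156.8801025 × 1.317 = 206.6110949925 ≈ 206.61.

206.61 GB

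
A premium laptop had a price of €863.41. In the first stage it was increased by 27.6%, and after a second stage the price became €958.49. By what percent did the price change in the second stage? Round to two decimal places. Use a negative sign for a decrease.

After the first stage: €863.41 × 1.276 = €1101.71116.
Second-stage multiplier: €958.49 ÷ €1101.71116 ≈ 0.870001.
That is a change of -13.00%.

-13.00%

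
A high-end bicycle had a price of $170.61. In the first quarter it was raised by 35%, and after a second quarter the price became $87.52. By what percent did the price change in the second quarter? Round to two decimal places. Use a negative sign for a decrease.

-62.00%

After the first quarter: $170.61 × 1.35 = $230.3235.
Second-quarter multiplier: $87.52 ÷ $230.3235 ≈ 0.379987.
That is a change of -62.00%.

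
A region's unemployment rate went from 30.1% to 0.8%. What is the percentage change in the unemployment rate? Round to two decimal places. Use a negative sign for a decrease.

-97.34%

The change is 0.8 − 30.1 = -29.3 percentage points.
Relative to the original 30.1%, that is -29.3 ÷ 30.1 ≈ -97.34%.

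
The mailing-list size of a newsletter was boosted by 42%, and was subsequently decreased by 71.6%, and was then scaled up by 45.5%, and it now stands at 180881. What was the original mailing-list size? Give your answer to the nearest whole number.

308264

Undoing the 45.5% increase: 180881 ÷ 1.455 ≈ 124316.838488.
Undoing the 71.6% decrease: 124316.838488 ÷ 0.284 ≈ 437735.346789.
Undoing the 42% increase: 437735.346789 ÷ 1.42 ≈ 308264.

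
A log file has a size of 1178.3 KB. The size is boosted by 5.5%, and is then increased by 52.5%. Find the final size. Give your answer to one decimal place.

5.5% increase: 1178.3 × 1.055 = 1243.1065.
52.5% increase: 1243.1065 × 1.525 = 1895.7374125 ≈ 1895.7.

1895.7 KB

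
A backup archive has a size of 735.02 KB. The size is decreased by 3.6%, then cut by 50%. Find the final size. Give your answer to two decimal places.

3.6% decrease: 735.02 × 0.964 = 708.55928.
Apply the 50% decrease: 708.55928 × 0.5 = 354.27964 ≈ 354.28.

354.28 KB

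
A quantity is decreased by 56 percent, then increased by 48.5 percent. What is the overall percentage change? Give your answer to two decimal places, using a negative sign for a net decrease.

-34.66%

The combined multiplier is 0.44 × 1.485 = 0.6534.
That corresponds to a decrease of 34.66%.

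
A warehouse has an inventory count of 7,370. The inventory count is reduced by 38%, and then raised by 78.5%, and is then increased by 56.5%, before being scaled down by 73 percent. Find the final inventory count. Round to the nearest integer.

Apply the 38% decrease: 7,370 × 0.62 = 4569.4.
78.5% increase: 4569.4 × 1.785 = 8156.379.
After the 56.5% increase: 8156.379 × 1.565 = 12764.733135.
After the 73% decrease: 12764.733135 × 0.27 = 3446.47794645 ≈ 3,446.

3,446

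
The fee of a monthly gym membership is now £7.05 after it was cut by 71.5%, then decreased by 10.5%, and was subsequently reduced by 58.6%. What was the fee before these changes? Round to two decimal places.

£66.76

The overall multiplier applied was 0.285 × 0.895 × 0.414 = 0.10560105.
So the original fee was £7.05 ÷ 0.10560105 ≈ £66.76.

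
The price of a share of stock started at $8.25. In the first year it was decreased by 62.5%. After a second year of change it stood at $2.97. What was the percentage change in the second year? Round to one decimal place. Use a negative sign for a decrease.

-4.0%

After the first year: $8.25 × 0.375 = $3.09375.
Second-year multiplier: $2.97 ÷ $3.09375 ≈ 0.96.
That is a change of -4.0%.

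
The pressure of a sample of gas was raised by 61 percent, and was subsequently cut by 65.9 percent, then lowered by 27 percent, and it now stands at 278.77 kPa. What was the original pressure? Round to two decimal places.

695.57 kPa

Undoing the 27% decrease: 278.77 ÷ 0.73 ≈ 381.876712.
Undoing the 65.9% decrease: 381.876712 ÷ 0.341 ≈ 1119.873056.
Undoing the 61% increase: 1119.873056 ÷ 1.61 ≈ 695.57 kPa.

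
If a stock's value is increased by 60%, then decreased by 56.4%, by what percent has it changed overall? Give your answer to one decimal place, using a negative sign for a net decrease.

The combined multiplier is 1.6 × 0.436 = 0.6976.
That corresponds to a decrease of 30.2%.

-30.2%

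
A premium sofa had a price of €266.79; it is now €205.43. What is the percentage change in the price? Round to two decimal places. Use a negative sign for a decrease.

Change: €205.43 − €266.79 = -€61.36.
Relative to the original: -€61.36 ÷ €266.79 ≈ -23.00%.

-23.00%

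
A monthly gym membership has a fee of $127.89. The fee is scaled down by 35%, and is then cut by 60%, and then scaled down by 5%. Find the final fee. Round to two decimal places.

Each change multiplies by a factor: 0.65 × 0.4 × 0.95 = 0.247.
$127.89 × 0.247 = $31.58883 ≈ $31.59.

$31.59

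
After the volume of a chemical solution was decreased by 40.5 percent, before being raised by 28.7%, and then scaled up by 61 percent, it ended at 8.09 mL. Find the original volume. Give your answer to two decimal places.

Undoing the 61% increase: 8.09 ÷ 1.61 ≈ 5.024845.
Undoing the 28.7% increase: 5.024845 ÷ 1.287 ≈ 3.904308.
Undoing the 40.5% decrease: 3.904308 ÷ 0.595 ≈ 6.56 mL.

6.56 mL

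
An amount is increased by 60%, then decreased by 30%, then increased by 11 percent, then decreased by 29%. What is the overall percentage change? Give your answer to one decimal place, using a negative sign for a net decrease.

The combined multiplier is 1.6 × 0.7 × 1.11 × 0.71 = 0.882672.
That corresponds to a decrease of 11.7%.

-11.7%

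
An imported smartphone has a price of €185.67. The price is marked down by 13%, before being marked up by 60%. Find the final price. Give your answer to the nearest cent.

€258.45

Each change multiplies by a factor: 0.87 × 1.6 = 1.392.
€185.67 × 1.392 = €258.45264 ≈ €258.45.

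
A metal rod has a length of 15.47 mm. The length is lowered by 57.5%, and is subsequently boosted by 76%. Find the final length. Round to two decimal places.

11.57 mm

Each change multiplies by a factor: 0.425 × 1.76 = 0.748.
15.47 × 0.748 = 11.57156 ≈ 11.57.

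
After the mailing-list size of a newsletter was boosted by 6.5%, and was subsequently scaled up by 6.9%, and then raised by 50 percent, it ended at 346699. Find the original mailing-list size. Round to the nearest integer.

Undoing the 50% increase: 346699 ÷ 1.5 ≈ 231132.666667.
Undoing the 6.9% increase: 231132.666667 ÷ 1.069 ≈ 216213.907079.
Undoing the 6.5% increase: 216213.907079 ÷ 1.065 ≈ 203018.

203018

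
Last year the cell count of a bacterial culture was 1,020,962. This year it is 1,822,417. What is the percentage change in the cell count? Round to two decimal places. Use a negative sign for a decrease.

Change: 1,822,417 − 1,020,962 = 801,455.
Relative to the original: 801,455 ÷ 1,020,962 ≈ 78.50%.

78.50%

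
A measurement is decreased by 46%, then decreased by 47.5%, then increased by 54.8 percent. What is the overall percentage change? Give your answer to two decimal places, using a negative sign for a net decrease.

-56.11%

A 46% decrease multiplies by 0.54.
Then a 47.5% decrease: 0.54 × 0.525 = 0.2835.
Then a 54.8% increase: 0.2835 × 1.548 = 0.438858.
Overall factor 0.438858, i.e. -56.11%.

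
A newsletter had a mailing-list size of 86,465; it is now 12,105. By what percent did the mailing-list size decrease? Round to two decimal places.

86.00%

Change: 12,105 − 86,465 = -74,360.
Relative to the original: -74,360 ÷ 86,465 ≈ -86.00%.
So the mailing-list size decreased by 86.00%.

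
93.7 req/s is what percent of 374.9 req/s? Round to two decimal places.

24.99%

93.7 req/s ÷ 374.9 req/s ≈ 24.99%.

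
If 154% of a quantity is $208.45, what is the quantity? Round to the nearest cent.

$208.45 ÷ 1.54 ≈ $135.36.

$135.36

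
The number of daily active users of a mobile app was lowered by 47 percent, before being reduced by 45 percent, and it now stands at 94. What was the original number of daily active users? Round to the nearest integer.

Undoing the 45% decrease: 94 ÷ 0.55 ≈ 170.909091.
Undoing the 47% decrease: 170.909091 ÷ 0.53 ≈ 322.

322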